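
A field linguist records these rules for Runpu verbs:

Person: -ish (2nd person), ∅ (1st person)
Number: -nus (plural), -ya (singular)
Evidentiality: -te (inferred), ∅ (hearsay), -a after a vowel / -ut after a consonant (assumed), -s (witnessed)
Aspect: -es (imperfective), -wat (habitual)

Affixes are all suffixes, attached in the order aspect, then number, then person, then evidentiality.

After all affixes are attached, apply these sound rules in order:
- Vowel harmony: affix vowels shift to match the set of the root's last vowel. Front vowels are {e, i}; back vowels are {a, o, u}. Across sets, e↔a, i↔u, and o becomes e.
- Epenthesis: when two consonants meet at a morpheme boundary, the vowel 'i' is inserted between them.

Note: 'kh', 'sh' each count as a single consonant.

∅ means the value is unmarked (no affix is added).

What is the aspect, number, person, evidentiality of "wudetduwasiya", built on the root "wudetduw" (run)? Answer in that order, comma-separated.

imperfective, singular, 1st person, hearsay

Segment: wudetduw-es-ya.
aspect: -es → imperfective.
number: -ya → singular.
person: ∅ → 1st person.
evidentiality: ∅ → hearsay.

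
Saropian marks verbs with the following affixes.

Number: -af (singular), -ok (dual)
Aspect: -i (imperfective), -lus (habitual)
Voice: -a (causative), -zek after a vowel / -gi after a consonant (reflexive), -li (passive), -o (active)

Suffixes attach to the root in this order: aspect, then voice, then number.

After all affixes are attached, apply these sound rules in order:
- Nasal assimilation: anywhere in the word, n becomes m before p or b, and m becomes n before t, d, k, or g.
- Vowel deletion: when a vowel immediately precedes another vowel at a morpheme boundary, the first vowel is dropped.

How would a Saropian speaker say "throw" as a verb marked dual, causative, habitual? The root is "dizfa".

Attach aspect habitual -lus → dizfalus.
Attach voice causative -a → dizfalusa.
Attach number dual -ok → dizfalusaok.
Nasal assimilation: no change.
Apply vowel deletion: dizfalusaok → dizfalusok.

dizfalusok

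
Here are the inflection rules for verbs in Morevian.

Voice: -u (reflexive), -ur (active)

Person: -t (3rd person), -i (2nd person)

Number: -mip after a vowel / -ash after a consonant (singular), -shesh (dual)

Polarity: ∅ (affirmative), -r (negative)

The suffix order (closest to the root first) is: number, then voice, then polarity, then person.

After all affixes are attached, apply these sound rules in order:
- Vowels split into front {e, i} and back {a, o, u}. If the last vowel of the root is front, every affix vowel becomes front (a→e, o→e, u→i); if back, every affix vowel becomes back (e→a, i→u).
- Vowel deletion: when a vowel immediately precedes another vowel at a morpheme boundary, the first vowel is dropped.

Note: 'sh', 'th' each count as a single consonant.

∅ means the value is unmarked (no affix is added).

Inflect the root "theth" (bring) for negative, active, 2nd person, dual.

Attach number dual -shesh → thethshesh.
Attach voice active -ur → thethsheshur.
Attach polarity negative -r → thethsheshurr.
Attach person 2nd person -i → thethsheshurri.
Apply vowel harmony: thethsheshurri → thethsheshirri.
Vowel deletion: no change.

thethsheshirri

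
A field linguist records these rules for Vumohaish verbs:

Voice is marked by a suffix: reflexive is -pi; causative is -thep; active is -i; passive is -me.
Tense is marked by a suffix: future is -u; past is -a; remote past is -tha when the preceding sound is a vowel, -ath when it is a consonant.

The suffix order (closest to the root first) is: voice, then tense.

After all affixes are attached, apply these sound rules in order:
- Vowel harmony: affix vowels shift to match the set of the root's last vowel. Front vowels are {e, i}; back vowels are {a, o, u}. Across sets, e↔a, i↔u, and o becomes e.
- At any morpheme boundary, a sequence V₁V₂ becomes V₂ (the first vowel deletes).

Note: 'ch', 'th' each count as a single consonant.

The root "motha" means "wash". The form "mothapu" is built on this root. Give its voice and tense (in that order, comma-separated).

Segment: motha-pi-u.
voice: -pi → reflexive.
tense: -u → future.

reflexive, future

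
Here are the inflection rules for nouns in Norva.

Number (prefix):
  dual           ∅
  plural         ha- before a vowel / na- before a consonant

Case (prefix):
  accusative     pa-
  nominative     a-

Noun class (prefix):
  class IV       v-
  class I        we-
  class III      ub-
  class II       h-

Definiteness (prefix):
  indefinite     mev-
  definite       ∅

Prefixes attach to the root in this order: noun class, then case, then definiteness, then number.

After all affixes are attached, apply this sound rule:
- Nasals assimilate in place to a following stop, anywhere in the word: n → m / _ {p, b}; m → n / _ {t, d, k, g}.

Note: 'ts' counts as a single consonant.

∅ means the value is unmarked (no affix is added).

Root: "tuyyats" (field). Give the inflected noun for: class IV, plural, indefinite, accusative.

namevpavtuyyats

Attach noun class class IV v- → vtuyyats.
Attach case accusative pa- → pavtuyyats.
Attach definiteness indefinite mev- → mevpavtuyyats.
Attach number plural na- (before consonant 'm') → namevpavtuyyats.
Nasal assimilation: no change.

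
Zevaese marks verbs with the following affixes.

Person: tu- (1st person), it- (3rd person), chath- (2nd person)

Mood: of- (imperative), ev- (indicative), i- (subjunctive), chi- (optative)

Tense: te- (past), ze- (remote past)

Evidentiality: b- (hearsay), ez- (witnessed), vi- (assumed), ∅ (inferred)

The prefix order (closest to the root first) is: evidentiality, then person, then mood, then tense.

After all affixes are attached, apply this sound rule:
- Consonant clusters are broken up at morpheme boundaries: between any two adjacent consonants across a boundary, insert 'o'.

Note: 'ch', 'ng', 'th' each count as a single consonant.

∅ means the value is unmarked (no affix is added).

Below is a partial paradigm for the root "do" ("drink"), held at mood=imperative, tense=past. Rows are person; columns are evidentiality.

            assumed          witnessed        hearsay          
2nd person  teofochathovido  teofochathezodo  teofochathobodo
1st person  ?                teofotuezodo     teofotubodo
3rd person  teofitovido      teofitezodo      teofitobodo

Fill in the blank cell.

teofotuvido

Attach evidentiality assumed vi- → vido.
Attach person 1st person tu- → tuvido.
Attach mood imperative of- → oftuvido.
Attach tense past te- → teoftuvido.
Apply epenthesis: teoftuvido → teofotuvido.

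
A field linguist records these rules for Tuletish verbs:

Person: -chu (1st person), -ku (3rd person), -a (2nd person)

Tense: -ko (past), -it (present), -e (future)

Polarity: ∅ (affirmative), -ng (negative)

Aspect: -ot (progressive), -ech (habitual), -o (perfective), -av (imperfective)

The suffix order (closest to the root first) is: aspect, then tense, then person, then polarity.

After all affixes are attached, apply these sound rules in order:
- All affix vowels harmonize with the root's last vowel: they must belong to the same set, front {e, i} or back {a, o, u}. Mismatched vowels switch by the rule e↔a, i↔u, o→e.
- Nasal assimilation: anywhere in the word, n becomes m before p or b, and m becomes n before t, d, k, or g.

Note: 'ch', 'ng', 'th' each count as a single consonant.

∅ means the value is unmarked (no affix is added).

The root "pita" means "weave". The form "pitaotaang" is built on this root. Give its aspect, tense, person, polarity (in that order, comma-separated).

Segment: pita-ot-e-a-ng.
aspect: -ot → progressive.
tense: -e → future.
person: -a → 2nd person.
polarity: -ng → negative.

progressive, future, 2nd person, negative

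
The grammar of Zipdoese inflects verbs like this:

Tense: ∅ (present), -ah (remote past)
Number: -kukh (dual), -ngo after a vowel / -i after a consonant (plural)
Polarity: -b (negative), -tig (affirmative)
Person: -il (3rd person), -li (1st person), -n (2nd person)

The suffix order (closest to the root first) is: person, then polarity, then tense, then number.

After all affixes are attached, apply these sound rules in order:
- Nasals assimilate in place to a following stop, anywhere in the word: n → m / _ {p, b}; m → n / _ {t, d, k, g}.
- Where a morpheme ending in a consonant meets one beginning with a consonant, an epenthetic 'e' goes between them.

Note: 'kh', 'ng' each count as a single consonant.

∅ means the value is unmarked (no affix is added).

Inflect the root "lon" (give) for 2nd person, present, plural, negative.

lonemebi

Attach person 2nd person -n → lonn.
Attach polarity negative -b → lonnb.
tense = present: zero marking, form stays lonnb.
Attach number plural -i (after consonant 'b') → lonnbi.
Apply nasal assimilation: lonnbi → lonmbi.
Apply epenthesis: lonmbi → lonemebi.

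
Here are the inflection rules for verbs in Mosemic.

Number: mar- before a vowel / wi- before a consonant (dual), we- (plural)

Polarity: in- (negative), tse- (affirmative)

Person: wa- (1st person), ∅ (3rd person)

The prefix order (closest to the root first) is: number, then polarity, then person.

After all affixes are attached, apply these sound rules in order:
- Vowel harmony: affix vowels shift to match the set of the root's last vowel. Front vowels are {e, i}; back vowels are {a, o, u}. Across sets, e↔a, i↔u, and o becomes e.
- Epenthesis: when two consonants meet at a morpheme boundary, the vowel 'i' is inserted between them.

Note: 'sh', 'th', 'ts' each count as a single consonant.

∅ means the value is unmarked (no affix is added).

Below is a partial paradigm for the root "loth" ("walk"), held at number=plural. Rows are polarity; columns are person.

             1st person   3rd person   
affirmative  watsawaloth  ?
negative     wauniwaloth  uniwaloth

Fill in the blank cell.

tsawaloth

Attach number plural we- → weloth.
Attach polarity affirmative tse- → tseweloth.
person = 3rd person: zero marking, form stays tseweloth.
Apply vowel harmony: tseweloth → tsawaloth.
Epenthesis: no change.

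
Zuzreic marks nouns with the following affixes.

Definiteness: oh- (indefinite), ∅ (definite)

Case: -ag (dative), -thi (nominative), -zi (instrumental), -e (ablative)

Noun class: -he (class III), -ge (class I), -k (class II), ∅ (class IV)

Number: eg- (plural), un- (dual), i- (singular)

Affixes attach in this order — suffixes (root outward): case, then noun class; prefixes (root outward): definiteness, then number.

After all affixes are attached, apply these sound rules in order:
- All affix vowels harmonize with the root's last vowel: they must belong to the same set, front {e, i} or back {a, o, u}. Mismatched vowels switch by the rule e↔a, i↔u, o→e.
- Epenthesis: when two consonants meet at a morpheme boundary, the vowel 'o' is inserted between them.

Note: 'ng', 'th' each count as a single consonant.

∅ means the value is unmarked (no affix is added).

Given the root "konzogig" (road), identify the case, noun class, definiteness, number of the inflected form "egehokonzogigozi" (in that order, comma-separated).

instrumental, class IV, indefinite, plural

Segment: eg-oh-konzogig-zi.
case: -zi → instrumental.
noun class: ∅ → class IV.
definiteness: oh- → indefinite.
number: eg- → plural.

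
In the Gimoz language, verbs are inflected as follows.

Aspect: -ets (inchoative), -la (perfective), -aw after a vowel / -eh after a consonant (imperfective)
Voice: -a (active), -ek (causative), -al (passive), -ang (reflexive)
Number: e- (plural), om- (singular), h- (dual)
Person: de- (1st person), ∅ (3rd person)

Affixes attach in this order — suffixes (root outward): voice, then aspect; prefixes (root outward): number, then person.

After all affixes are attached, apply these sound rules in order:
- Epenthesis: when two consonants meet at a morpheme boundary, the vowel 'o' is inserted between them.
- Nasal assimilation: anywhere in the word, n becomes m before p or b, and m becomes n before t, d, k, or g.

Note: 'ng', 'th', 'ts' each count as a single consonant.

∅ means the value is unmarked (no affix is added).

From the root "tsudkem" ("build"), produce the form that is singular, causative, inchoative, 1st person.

deomotsudkemekets

Attach voice causative -ek → tsudkemek.
Attach aspect inchoative -ets → tsudkemekets.
Attach number singular om- → omtsudkemekets.
Attach person 1st person de- → deomtsudkemekets.
Apply epenthesis: deomtsudkemekets → deomotsudkemekets.
Nasal assimilation: no change.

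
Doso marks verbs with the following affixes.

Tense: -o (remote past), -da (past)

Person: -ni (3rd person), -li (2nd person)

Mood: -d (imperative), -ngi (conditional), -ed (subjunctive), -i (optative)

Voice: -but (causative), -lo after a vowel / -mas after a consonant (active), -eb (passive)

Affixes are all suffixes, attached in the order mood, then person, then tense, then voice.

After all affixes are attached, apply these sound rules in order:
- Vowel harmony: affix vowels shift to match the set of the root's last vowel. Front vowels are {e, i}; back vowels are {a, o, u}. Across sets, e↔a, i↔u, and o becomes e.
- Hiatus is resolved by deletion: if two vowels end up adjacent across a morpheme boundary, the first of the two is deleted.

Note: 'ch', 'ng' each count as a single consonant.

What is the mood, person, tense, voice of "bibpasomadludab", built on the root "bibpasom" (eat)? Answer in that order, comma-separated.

subjunctive, 2nd person, past, passive

Segment: bibpasom-ed-li-da-eb.
mood: -ed → subjunctive.
person: -li → 2nd person.
tense: -da → past.
voice: -eb → passive.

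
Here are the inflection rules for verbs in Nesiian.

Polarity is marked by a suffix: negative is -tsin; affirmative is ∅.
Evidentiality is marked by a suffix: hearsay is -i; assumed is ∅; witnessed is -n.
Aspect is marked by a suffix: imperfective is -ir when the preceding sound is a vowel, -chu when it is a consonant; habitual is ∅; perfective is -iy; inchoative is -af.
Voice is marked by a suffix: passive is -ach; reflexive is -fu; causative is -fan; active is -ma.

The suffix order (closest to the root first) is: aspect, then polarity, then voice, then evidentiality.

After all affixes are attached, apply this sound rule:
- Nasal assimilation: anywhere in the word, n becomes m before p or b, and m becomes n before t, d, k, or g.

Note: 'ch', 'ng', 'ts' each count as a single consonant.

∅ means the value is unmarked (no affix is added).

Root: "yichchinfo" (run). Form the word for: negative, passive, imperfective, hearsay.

yichchinfoirtsinachi

Attach aspect imperfective -ir (after vowel 'o') → yichchinfoir.
Attach polarity negative -tsin → yichchinfoirtsin.
Attach voice passive -ach → yichchinfoirtsinach.
Attach evidentiality hearsay -i → yichchinfoirtsinachi.
Nasal assimilation: no change.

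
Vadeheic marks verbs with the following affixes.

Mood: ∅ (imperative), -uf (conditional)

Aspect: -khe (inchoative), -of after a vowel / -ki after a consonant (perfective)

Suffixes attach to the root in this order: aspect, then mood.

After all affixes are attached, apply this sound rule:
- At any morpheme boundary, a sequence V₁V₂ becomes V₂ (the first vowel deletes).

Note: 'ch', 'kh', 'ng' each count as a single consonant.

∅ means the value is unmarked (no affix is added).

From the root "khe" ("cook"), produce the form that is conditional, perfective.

khofuf

Attach aspect perfective -of (after vowel 'e') → kheof.
Attach mood conditional -uf → kheofuf.
Apply vowel deletion: kheofuf → khofuf.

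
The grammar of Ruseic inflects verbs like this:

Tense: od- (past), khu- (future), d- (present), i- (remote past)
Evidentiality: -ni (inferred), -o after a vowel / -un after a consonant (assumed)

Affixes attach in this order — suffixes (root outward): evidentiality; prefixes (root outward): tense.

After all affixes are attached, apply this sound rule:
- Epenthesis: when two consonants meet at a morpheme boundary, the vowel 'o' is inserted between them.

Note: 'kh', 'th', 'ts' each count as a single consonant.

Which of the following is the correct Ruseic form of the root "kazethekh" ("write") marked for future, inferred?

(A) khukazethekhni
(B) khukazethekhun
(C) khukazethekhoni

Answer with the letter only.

C

Attach evidentiality inferred -ni → kazethekhni.
Attach tense future khu- → khukazethekhni.
Apply epenthesis: khukazethekhni → khukazethekhoni.
So the correct form is khukazethekhoni, option (C).
(A) khukazethekhni is wrong: it fails to apply the sound rule(s).
(B) khukazethekhun is wrong: it uses assumed instead of inferred for evidentiality.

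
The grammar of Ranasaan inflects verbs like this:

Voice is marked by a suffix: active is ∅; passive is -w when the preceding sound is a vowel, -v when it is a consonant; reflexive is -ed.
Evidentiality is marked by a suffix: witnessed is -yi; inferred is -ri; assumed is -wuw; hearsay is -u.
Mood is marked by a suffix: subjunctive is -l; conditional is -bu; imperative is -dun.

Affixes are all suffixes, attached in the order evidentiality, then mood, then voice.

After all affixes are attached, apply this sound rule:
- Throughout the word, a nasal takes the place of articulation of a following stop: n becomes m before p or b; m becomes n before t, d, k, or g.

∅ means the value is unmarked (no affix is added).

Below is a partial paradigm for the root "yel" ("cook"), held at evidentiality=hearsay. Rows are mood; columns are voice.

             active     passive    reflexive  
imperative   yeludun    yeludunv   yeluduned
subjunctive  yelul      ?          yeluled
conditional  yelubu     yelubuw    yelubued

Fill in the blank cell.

yelulv

Attach evidentiality hearsay -u → yelu.
Attach mood subjunctive -l → yelul.
Attach voice passive -v (after consonant 'l') → yelulv.
Nasal assimilation: no change.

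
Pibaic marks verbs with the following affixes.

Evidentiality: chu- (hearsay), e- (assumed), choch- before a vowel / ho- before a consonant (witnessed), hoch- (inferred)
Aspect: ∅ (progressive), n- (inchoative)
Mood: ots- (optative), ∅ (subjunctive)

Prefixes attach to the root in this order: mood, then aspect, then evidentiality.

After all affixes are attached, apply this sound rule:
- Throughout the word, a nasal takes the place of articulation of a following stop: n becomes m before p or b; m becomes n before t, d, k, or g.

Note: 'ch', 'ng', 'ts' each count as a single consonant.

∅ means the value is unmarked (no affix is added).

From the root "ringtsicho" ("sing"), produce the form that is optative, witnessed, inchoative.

Attach mood optative ots- → otsringtsicho.
Attach aspect inchoative n- → notsringtsicho.
Attach evidentiality witnessed ho- (before consonant 'n') → honotsringtsicho.
Nasal assimilation: no change.

honotsringtsicho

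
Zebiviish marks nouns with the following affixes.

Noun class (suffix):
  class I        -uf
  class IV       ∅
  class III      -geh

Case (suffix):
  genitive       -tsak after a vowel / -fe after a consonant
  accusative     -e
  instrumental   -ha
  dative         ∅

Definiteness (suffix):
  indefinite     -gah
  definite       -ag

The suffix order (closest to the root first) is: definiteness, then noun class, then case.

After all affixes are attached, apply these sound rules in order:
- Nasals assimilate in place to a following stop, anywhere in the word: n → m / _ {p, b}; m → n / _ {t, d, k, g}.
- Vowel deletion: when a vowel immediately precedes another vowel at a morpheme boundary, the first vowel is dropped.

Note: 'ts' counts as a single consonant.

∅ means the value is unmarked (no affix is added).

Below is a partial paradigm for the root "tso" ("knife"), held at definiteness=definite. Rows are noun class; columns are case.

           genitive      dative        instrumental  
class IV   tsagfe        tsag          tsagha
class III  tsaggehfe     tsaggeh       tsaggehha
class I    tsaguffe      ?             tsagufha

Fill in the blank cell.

Attach definiteness definite -ag → tsoag.
Attach noun class class I -uf → tsoaguf.
case = dative: zero marking, form stays tsoaguf.
Nasal assimilation: no change.
Apply vowel deletion: tsoaguf → tsaguf.

tsaguf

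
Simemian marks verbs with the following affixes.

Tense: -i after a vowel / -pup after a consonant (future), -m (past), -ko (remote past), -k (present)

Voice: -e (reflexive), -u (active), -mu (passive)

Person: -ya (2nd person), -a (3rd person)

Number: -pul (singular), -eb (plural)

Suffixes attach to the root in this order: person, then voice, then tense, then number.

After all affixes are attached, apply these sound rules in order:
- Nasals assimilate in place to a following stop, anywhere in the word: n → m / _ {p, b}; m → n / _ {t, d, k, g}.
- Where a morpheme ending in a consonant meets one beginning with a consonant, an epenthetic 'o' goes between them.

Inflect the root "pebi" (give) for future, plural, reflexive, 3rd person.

pebiaeieb

Attach person 3rd person -a → pebia.
Attach voice reflexive -e → pebiae.
Attach tense future -i (after vowel 'e') → pebiaei.
Attach number plural -eb → pebiaeieb.
Nasal assimilation: no change.
Epenthesis: no change.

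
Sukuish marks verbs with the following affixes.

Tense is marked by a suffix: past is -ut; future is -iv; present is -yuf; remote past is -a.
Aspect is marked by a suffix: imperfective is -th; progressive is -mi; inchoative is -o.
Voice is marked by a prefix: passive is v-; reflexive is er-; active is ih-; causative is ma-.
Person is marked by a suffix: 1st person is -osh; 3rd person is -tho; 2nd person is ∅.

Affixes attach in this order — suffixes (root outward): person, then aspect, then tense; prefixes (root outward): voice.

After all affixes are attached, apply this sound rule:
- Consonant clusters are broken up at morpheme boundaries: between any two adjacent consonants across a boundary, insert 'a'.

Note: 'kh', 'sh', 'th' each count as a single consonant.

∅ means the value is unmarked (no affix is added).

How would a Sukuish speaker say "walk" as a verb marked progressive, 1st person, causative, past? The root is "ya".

Attach voice causative ma- → maya.
Attach person 1st person -osh → mayaosh.
Attach aspect progressive -mi → mayaoshmi.
Attach tense past -ut → mayaoshmiut.
Apply epenthesis: mayaoshmiut → mayaoshamiut.

mayaoshamiut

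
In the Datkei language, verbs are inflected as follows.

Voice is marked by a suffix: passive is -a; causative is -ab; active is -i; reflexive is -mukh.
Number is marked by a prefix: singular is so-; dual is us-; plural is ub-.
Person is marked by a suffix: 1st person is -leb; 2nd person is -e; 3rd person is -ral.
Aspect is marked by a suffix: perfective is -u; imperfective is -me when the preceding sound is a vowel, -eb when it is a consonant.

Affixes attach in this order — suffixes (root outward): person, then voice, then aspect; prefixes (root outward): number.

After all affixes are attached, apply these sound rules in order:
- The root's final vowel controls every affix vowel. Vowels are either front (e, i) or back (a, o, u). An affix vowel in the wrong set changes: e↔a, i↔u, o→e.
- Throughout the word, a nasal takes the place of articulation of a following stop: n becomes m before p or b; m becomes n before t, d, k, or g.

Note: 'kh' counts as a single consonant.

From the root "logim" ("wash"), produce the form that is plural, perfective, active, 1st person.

Attach person 1st person -leb → logimleb.
Attach voice active -i → logimlebi.
Attach number plural ub- → ublogimlebi.
Attach aspect perfective -u → ublogimlebiu.
Apply vowel harmony: ublogimlebiu → iblogimlebii.
Nasal assimilation: no change.

iblogimlebii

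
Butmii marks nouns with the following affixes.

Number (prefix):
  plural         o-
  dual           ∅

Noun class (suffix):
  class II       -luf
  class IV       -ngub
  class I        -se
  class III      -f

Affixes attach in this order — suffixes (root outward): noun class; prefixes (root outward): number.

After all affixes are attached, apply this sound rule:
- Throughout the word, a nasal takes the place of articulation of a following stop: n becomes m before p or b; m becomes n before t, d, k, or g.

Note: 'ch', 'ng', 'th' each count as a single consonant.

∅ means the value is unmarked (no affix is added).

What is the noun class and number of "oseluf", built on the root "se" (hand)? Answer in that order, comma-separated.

class II, plural

Segment: o-se-luf.
noun class: -luf → class II.
number: o- → plural.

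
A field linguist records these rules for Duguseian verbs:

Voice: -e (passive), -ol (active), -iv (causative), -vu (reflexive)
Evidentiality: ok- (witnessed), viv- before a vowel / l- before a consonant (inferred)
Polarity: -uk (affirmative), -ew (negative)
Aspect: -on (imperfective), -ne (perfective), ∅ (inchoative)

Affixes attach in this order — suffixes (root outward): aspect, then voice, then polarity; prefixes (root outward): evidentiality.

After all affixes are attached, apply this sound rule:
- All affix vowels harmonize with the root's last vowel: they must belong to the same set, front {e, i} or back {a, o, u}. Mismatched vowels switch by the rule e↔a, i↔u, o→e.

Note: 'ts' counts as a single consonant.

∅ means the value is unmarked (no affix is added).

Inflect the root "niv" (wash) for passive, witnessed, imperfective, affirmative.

ekniveneik

Attach aspect imperfective -on → nivon.
Attach voice passive -e → nivone.
Attach polarity affirmative -uk → nivoneuk.
Attach evidentiality witnessed ok- → oknivoneuk.
Apply vowel harmony: oknivoneuk → ekniveneik.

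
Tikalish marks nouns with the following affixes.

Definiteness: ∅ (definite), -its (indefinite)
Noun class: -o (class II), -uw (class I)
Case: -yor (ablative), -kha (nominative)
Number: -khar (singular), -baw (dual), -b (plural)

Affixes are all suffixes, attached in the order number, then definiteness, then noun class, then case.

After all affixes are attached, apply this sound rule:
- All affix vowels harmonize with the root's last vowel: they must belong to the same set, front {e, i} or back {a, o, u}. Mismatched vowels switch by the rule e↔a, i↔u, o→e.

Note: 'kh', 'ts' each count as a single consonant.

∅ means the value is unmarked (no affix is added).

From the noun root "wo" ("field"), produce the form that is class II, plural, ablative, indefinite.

wobutsoyor

Attach number plural -b → wob.
Attach definiteness indefinite -its → wobits.
Attach noun class class II -o → wobitso.
Attach case ablative -yor → wobitsoyor.
Apply vowel harmony: wobitsoyor → wobutsoyor.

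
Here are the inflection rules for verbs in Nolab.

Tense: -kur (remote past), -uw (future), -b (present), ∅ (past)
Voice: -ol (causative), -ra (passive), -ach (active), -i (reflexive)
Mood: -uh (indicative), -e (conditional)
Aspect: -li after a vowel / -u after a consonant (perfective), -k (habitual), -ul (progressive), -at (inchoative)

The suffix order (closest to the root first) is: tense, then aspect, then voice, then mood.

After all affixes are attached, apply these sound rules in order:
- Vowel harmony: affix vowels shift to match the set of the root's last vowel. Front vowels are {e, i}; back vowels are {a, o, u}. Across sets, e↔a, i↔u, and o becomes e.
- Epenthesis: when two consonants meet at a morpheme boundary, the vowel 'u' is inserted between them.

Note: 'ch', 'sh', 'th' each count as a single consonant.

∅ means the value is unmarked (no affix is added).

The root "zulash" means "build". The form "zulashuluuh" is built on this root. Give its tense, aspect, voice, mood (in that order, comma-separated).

past, progressive, reflexive, indicative

Segment: zulash-ul-i-uh.
tense: ∅ → past.
aspect: -ul → progressive.
voice: -i → reflexive.
mood: -uh → indicative.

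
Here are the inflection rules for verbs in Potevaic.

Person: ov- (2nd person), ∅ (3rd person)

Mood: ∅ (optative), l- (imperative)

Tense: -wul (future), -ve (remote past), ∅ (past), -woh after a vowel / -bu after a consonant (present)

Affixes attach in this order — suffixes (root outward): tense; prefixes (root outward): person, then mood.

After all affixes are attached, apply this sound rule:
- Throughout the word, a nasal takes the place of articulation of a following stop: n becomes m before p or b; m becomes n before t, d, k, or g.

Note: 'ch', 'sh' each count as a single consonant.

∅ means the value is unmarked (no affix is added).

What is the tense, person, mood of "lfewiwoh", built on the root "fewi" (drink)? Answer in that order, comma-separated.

Segment: l-fewi-woh.
tense: -woh/bu → present.
person: ∅ → 3rd person.
mood: l- → imperative.

present, 3rd person, imperative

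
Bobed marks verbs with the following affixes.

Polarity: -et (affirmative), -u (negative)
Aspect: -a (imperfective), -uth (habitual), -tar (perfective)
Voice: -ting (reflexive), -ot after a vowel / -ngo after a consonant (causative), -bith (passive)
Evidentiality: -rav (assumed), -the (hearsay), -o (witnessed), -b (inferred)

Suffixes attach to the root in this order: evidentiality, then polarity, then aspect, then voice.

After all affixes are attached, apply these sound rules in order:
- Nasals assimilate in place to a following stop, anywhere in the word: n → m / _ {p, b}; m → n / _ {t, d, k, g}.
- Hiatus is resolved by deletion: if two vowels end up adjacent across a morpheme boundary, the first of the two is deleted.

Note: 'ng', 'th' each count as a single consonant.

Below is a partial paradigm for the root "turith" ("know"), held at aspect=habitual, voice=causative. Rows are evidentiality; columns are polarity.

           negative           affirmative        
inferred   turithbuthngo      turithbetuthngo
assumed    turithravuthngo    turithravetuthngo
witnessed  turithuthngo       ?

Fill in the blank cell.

turithetuthngo

Attach evidentiality witnessed -o → turitho.
Attach polarity affirmative -et → turithoet.
Attach aspect habitual -uth → turithoetuth.
Attach voice causative -ngo (after consonant 'th') → turithoetuthngo.
Nasal assimilation: no change.
Apply vowel deletion: turithoetuthngo → turithetuthngo.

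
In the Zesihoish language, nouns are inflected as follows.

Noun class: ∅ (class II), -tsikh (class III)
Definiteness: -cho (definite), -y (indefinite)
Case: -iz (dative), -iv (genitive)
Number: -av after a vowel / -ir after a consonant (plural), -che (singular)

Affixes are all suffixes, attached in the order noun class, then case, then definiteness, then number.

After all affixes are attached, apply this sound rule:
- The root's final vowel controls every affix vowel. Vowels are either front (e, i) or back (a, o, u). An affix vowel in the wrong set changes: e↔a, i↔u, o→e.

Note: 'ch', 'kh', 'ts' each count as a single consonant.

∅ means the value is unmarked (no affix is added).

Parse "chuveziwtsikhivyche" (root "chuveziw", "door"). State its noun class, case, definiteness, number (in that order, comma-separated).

Segment: chuveziw-tsikh-iv-y-che.
noun class: -tsikh → class III.
case: -iv → genitive.
definiteness: -y → indefinite.
number: -che → singular.

class III, genitive, indefinite, singular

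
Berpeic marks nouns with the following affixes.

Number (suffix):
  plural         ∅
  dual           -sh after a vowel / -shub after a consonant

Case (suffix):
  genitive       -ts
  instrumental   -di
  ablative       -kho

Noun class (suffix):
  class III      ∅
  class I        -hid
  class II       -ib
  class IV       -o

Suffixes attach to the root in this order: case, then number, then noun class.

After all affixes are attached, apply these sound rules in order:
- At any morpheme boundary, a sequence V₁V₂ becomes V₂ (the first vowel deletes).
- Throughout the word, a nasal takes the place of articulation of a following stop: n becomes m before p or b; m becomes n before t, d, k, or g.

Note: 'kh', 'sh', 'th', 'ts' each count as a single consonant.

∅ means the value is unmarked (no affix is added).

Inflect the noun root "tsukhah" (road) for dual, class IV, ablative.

tsukhahkhosho

Attach case ablative -kho → tsukhahkho.
Attach number dual -sh (after vowel 'o') → tsukhahkhosh.
Attach noun class class IV -o → tsukhahkhosho.
Vowel deletion: no change.
Nasal assimilation: no change.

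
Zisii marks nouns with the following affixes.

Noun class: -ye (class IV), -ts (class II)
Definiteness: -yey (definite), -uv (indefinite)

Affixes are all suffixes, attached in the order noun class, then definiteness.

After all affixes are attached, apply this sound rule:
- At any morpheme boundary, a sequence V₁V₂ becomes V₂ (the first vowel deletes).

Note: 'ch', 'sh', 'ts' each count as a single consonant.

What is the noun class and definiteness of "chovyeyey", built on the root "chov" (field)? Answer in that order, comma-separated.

Segment: chov-ye-yey.
noun class: -ye → class IV.
definiteness: -yey → definite.

class IV, definite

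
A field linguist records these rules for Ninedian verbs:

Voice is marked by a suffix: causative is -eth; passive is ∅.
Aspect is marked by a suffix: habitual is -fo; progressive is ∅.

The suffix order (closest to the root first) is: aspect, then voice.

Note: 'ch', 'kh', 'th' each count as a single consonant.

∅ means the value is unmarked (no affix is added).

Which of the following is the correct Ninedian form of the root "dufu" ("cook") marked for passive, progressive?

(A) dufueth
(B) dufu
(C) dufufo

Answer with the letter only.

B

aspect = progressive: zero marking, form stays dufu.
voice = passive: zero marking, form stays dufu.
So the correct form is dufu, option (B).
(A) dufueth is wrong: it uses causative instead of passive for voice.
(C) dufufo is wrong: it uses habitual instead of progressive for aspect.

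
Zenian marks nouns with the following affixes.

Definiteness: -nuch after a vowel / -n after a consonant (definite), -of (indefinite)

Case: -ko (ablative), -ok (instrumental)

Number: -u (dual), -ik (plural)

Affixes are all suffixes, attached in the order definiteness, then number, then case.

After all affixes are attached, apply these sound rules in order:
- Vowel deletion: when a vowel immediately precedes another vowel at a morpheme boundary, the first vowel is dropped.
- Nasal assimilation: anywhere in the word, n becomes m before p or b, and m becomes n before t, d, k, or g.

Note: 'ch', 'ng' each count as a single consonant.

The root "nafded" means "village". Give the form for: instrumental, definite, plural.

Attach definiteness definite -n (after consonant 'd') → nafdedn.
Attach number plural -ik → nafdednik.
Attach case instrumental -ok → nafdednikok.
Vowel deletion: no change.
Nasal assimilation: no change.

nafdednikok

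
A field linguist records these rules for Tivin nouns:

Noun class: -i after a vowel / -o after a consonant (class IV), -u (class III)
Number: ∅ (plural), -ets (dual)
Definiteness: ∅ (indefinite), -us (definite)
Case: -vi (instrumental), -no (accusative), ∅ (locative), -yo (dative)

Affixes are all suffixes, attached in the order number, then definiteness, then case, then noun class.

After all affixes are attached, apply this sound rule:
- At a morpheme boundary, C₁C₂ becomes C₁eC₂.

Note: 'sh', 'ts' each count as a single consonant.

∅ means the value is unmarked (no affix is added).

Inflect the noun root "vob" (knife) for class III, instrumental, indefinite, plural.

number = plural: zero marking, form stays vob.
definiteness = indefinite: zero marking, form stays vob.
Attach case instrumental -vi → vobvi.
Attach noun class class III -u → vobviu.
Apply epenthesis: vobviu → vobeviu.

vobeviu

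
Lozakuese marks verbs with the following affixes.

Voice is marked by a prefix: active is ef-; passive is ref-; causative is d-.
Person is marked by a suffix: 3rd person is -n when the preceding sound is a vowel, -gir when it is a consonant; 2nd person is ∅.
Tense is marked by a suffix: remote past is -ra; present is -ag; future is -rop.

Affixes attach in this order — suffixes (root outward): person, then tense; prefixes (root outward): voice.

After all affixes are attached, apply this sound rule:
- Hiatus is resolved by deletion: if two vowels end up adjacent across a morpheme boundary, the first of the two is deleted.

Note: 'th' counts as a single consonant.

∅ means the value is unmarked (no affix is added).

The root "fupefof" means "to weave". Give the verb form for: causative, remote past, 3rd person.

Attach person 3rd person -gir (after consonant 'f') → fupefofgir.
Attach tense remote past -ra → fupefofgirra.
Attach voice causative d- → dfupefofgirra.
Vowel deletion: no change.

dfupefofgirra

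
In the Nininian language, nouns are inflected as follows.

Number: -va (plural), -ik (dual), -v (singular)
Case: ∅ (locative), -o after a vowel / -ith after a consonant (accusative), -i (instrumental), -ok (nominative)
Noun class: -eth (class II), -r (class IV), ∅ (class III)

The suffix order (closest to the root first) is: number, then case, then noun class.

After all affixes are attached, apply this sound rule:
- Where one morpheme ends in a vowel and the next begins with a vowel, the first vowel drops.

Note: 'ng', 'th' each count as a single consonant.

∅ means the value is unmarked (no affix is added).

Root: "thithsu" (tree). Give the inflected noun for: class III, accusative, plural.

Attach number plural -va → thithsuva.
Attach case accusative -o (after vowel 'a') → thithsuvao.
noun class = class III: zero marking, form stays thithsuvao.
Apply vowel deletion: thithsuvao → thithsuvo.

thithsuvo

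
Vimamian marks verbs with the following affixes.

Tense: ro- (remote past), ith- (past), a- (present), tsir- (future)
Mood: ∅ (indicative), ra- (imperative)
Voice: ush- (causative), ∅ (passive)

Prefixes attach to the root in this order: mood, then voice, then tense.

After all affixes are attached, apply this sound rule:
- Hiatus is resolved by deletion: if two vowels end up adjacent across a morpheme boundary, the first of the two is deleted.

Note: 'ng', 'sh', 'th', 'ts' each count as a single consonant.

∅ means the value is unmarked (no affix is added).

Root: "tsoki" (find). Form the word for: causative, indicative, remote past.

mood = indicative: zero marking, form stays tsoki.
Attach voice causative ush- → ushtsoki.
Attach tense remote past ro- → roushtsoki.
Apply vowel deletion: roushtsoki → rushtsoki.

rushtsoki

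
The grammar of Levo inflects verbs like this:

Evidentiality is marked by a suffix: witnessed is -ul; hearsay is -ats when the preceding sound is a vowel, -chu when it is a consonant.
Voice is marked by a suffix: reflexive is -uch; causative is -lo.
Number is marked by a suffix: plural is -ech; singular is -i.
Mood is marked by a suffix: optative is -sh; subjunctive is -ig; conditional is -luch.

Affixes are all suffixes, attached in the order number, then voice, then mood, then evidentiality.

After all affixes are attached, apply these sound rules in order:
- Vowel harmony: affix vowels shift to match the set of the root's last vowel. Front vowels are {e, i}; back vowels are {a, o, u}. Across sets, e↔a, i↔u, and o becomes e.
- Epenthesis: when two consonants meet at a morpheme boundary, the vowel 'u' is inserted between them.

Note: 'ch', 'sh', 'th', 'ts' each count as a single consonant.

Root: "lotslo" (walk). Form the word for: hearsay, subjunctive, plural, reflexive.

Attach number plural -ech → lotsloech.
Attach voice reflexive -uch → lotsloechuch.
Attach mood subjunctive -ig → lotsloechuchig.
Attach evidentiality hearsay -chu (after consonant 'g') → lotsloechuchigchu.
Apply vowel harmony: lotsloechuchigchu → lotsloachuchugchu.
Apply epenthesis: lotsloachuchugchu → lotsloachuchuguchu.

lotsloachuchuguchu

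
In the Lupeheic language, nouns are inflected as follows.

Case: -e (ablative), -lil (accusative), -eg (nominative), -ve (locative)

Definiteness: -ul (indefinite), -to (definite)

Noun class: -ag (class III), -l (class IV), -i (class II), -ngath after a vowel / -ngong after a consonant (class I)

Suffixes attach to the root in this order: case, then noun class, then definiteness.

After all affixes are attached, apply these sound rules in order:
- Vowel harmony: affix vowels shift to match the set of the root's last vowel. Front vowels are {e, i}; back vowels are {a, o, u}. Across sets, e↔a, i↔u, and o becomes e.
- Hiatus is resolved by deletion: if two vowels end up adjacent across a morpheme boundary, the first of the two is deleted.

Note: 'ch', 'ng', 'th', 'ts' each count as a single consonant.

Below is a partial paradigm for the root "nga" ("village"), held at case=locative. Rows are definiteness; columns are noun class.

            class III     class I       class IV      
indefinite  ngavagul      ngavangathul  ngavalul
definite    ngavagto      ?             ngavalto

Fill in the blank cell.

Attach case locative -ve → ngave.
Attach noun class class I -ngath (after vowel 'e') → ngavengath.
Attach definiteness definite -to → ngavengathto.
Apply vowel harmony: ngavengathto → ngavangathto.
Vowel deletion: no change.

ngavangathto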